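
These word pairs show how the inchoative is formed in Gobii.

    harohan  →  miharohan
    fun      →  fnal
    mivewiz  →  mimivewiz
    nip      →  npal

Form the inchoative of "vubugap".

mivubugap

harohan and fun both end in -n yet inflect differently (miharohan, fnal), so the final letter is not what conditions the rule; the number of vowels is.
"vubugap" has 3 vowels. The stems with 3 vowels (mivewiz → mimivewiz, harohan → miharohan) add the prefix mi-.
The other pattern: stems with 1 vowel delete the last vowel and add -al.
So vubugap → mivubugap.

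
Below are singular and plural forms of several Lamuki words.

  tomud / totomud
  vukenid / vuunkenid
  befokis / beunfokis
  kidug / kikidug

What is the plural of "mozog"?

momozog

vukenid and tomud both end in -d yet inflect differently (vuunkenid, totomud), so the final letter is not what conditions the rule; the number of vowels is.
"mozog" has 2 vowels. The stems with 2 vowels (tomud → totomud, kidug → kikidug) repeat the first consonant+vowel as a prefix.
The other pattern: stems with 3 vowels insert -un- after the first vowel.
So mozog → momozog.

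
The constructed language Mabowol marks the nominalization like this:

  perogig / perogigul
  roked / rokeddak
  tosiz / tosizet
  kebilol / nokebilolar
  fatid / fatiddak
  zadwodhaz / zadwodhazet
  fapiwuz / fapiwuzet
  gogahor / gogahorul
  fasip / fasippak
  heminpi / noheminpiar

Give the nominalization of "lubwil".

nolubwilar

fasip and heminpi both have last vowel 'i' yet inflect differently (fasippak, noheminpiar), so the last vowel is not what conditions the rule; the final letter is.
"lubwil" ends in -l. The one such stem in the data (kebilol → nokebilolar) adds no- … -ar around the stem, so the same rule applies.
The other patterns: stems ending in -d or -p double the final consonant and add -ak; stems ending in -z add -et; stems ending in -g or -r add -ul.
So lubwil → nolubwilar.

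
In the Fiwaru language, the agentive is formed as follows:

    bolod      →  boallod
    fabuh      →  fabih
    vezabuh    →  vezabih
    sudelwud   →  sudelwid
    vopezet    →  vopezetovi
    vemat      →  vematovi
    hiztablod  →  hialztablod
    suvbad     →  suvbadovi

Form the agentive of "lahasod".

laalhasod

"lahasod" has last vowel 'o'. The stems whose last vowel is 'o' (bolod → boallod, hiztablod → hialztablod) insert -al- after the first vowel.
So lahasod → laalhasod.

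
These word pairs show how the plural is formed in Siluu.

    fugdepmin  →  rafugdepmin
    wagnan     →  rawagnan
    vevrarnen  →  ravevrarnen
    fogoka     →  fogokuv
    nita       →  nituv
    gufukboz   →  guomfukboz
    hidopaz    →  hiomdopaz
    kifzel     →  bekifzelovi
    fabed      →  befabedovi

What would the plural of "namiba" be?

wagnan and fogoka both have last vowel 'a' yet inflect differently (rawagnan, fogokuv), so the last vowel is not what conditions the rule; the final letter is.
"namiba" ends in -a. The stems ending in -a (fogoka → fogokuv, nita → nituv) drop the final letter and add -uv.
The other patterns: stems ending in -n add the prefix ra-; stems ending in -z insert -om- after the first vowel; stems ending in -d or -l add be- … -ovi around the stem.
So namiba → namibuv.

namibuv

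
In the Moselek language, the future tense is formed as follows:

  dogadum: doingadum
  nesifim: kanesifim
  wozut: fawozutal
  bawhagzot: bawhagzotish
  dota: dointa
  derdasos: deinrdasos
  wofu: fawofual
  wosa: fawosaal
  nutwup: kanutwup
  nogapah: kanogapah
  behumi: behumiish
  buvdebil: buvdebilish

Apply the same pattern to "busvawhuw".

busvawhuwish

"busvawhuw" begins with b-. The stems beginning with b- (behumi → behumiish, bawhagzot → bawhagzotish, buvdebil → buvdebilish) add -ish.
So busvawhuw → busvawhuwish.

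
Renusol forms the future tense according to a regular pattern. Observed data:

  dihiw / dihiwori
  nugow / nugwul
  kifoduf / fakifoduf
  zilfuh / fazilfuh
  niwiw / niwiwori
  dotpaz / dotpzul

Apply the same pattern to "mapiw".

mapiwori

niwiw and nugow both end in -w yet inflect differently (niwiwori, nugwul), so the final letter is not what conditions the rule; the last vowel is.
"mapiw" has last vowel 'i'. The stems whose last vowel is 'i' (niwiw → niwiwori, dihiw → dihiwori) add -ori.
So mapiw → mapiwori.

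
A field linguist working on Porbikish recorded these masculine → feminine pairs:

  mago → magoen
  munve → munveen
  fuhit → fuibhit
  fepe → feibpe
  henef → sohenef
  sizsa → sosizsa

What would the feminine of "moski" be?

moskien

"moski" begins with m-. The stems beginning with m- (mago → magoen, munve → munveen) add -en.
The other patterns: stems beginning with f- insert -ib- after the first vowel; stems beginning with h- or s- add the prefix so-.
So moski → moskien.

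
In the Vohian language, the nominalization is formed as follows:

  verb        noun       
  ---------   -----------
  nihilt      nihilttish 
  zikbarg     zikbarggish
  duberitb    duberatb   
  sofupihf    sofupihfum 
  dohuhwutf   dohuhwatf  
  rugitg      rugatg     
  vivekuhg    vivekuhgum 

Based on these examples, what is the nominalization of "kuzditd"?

zikbarg and rugitg both end in -g yet inflect differently (zikbarggish, rugatg), so the final letter is not what conditions the rule; the second-to-last letter is.
"kuzditd" has second-to-last letter 't'. The stems whose second-to-last letter is 't' (rugitg → rugatg, duberitb → duberatb, dohuhwutf → dohuhwatf) change the last vowel to 'a'.
The other patterns: stems whose second-to-last letter is 'l' or 'r' double the final consonant and add -ish; stems whose second-to-last letter is 'h' add -um.
So kuzditd → kuzdatd.

kuzdatd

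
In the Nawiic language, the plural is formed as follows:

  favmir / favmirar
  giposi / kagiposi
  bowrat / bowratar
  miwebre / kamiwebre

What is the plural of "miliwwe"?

kamiliwwe

favmir and giposi both have last vowel 'i' yet inflect differently (favmirar, kagiposi), so the last vowel is not what conditions the rule; whether the stem ends in a vowel or a consonant is.
"miliwwe" ends in a vowel. The stems ending in a vowel (miwebre → kamiwebre, giposi → kagiposi) add the prefix ka-.
The other pattern: stems ending in a consonant add -ar.
So miliwwe → kamiliwwe.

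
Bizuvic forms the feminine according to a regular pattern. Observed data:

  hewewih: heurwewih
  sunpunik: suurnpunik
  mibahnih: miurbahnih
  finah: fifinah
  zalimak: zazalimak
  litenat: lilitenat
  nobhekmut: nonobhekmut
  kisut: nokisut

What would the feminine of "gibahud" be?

"gibahud" has last vowel 'u'. The stems whose last vowel is 'u' (nobhekmut → nonobhekmut, kisut → nokisut) add the prefix no-.
The other patterns: stems whose last vowel is 'i' insert -ur- after the first vowel; stems whose last vowel is 'a' repeat the first consonant+vowel as a prefix.
So gibahud → nogibahud.

nogibahud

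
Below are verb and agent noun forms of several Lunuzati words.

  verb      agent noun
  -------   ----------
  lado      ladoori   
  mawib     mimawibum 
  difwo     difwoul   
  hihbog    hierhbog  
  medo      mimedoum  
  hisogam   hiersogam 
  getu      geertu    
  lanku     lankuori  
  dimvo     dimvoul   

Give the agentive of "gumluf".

lanku and getu both end in -u yet inflect differently (lankuori, geertu), so the final letter is not what conditions the rule; the first letter is.
"gumluf" begins with g-. The one such stem in the data (getu → geertu) inserts -er- after the first vowel (as do hisogam, hihbog), so the same rule applies.
The other patterns: stems beginning with l- add -ori; stems beginning with d- add -ul; stems beginning with m- add mi- … -um around the stem.
So gumluf → guermluf.

guermluf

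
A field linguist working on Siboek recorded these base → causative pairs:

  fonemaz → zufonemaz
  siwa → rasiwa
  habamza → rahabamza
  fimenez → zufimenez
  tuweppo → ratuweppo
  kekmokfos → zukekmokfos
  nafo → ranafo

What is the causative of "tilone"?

ratilone

"tilone" ends in a vowel. The stems ending in a vowel (habamza → rahabamza, tuweppo → ratuweppo, nafo → ranafo) add the prefix ra-.
So tilone → ratilone.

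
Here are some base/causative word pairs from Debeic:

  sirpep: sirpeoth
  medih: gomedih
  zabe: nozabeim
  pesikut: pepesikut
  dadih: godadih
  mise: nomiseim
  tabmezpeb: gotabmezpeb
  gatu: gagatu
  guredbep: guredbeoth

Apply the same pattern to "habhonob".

gohabhonob

sirpep and zabe both have last vowel 'e' yet inflect differently (sirpeoth, nozabeim), so the last vowel is not what conditions the rule; the final letter is.
"habhonob" ends in -b. The one such stem in the data (tabmezpeb → gotabmezpeb) adds the prefix go-, so the same rule applies.
So habhonob → gohabhonob.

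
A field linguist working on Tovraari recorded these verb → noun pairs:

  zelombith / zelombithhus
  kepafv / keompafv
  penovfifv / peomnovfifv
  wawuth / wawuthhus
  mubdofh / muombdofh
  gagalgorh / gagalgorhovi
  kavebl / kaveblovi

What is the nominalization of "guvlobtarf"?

guvlobtarfovi

mubdofh and wawuth both end in -h yet inflect differently (muombdofh, wawuthhus), so the final letter is not what conditions the rule; the second-to-last letter is.
"guvlobtarf" has second-to-last letter 'r'. The one such stem in the data (gagalgorh → gagalgorhovi) adds -ovi, so the same rule applies.
So guvlobtarf → guvlobtarfovi.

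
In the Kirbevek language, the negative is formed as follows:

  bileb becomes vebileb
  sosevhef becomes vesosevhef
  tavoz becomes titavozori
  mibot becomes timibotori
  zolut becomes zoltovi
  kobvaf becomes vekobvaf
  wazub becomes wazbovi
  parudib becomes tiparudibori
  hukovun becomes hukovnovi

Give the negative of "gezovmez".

zolut and mibot both end in -t yet inflect differently (zoltovi, timibotori), so the final letter is not what conditions the rule; the last vowel is.
"gezovmez" has last vowel 'e'. The stems whose last vowel is 'e' (bileb → vebileb, sosevhef → vesosevhef) add the prefix ve-.
The other patterns: stems whose last vowel is 'u' delete the last vowel and add -ovi; stems whose last vowel is 'i' or 'o' add ti- … -ori around the stem.
So gezovmez → vegezovmez.

vegezovmez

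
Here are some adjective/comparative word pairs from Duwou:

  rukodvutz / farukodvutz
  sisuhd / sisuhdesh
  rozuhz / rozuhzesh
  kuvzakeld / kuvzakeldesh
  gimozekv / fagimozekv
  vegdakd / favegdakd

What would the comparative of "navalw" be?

rozuhz and rukodvutz both end in -z yet inflect differently (rozuhzesh, farukodvutz), so the final letter is not what conditions the rule; the second-to-last letter is.
"navalw" has second-to-last letter 'l'. The one such stem in the data (kuvzakeld → kuvzakeldesh) adds -esh, so the same rule applies.
So navalw → navalwesh.

navalwesh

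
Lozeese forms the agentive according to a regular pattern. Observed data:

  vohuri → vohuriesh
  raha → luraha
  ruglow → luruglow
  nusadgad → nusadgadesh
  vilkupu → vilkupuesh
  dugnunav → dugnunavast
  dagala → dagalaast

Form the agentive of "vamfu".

raha and dagala both end in -a yet inflect differently (luraha, dagalaast), so the final letter is not what conditions the rule; the first letter is.
"vamfu" begins with v-. The stems beginning with v- (vilkupu → vilkupuesh, vohuri → vohuriesh) add -esh.
The other patterns: stems beginning with r- add the prefix lu-; stems beginning with d- add -ast.
So vamfu → vamfuesh.

vamfuesh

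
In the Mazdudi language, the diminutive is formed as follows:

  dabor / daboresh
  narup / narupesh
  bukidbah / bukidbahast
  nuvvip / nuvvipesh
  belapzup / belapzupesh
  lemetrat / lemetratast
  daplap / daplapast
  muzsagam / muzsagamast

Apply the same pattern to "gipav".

daplap and narup both end in -p yet inflect differently (daplapast, narupesh), so the final letter is not what conditions the rule; the last vowel is.
"gipav" has last vowel 'a'. The stems whose last vowel is 'a' (daplap → daplapast, bukidbah → bukidbahast, muzsagam → muzsagamast) add -ast.
The other pattern: stems whose last vowel is 'i', 'o' or 'u' add -esh.
So gipav → gipavast.

gipavast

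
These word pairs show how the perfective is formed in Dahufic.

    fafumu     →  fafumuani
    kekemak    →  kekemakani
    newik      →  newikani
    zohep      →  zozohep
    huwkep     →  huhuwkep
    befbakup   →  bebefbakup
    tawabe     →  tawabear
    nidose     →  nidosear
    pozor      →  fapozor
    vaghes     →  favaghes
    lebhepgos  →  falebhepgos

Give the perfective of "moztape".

"moztape" ends in -e. The stems ending in -e (tawabe → tawabear, nidose → nidosear) add -ar.
The other patterns: stems ending in -k or -u add -ani; stems ending in -p repeat the first consonant+vowel as a prefix; stems ending in -r or -s add the prefix fa-.
So moztape → moztapear.

moztapear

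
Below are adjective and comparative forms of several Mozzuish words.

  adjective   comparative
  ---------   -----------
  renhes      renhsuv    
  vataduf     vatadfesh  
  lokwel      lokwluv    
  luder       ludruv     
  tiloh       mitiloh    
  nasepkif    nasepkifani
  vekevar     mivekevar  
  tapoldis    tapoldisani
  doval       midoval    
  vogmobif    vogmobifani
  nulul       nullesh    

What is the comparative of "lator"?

milator

"lator" has last vowel 'o'. The one such stem in the data (tiloh → mitiloh) adds the prefix mi-, so the same rule applies.
So lator → milator.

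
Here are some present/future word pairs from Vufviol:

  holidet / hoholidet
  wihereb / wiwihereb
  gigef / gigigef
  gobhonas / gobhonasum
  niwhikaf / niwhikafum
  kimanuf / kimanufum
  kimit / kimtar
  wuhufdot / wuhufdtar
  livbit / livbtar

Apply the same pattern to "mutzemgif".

gigef and niwhikaf both end in -f yet inflect differently (gigigef, niwhikafum), so the final letter is not what conditions the rule; the last vowel is.
"mutzemgif" has last vowel 'i'. The stems whose last vowel is 'i' (kimit → kimtar, livbit → livbtar) delete the last vowel and add -ar.
The other patterns: stems whose last vowel is 'e' repeat the first consonant+vowel as a prefix; stems whose last vowel is 'a' or 'u' add -um.
So mutzemgif → mutzemgfar.

mutzemgfar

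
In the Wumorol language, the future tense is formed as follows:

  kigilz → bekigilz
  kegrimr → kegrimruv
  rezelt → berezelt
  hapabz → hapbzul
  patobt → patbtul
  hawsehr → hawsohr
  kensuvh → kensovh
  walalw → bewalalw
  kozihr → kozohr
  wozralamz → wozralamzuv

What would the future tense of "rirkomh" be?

hapabz and kigilz both end in -z yet inflect differently (hapbzul, bekigilz), so the final letter is not what conditions the rule; the second-to-last letter is.
"rirkomh" has second-to-last letter 'm'. The stems whose second-to-last letter is 'm' (wozralamz → wozralamzuv, kegrimr → kegrimruv) add -uv.
The other patterns: stems whose second-to-last letter is 'b' delete the last vowel and add -ul; stems whose second-to-last letter is 'l' add the prefix be-; stems whose second-to-last letter is 'h' or 'v' change the last vowel to 'o'.
So rirkomh → rirkomhuv.

rirkomhuv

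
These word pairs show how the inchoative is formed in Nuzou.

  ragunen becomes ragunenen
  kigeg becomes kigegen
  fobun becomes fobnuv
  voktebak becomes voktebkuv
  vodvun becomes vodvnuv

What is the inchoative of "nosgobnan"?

nosgobnnuv

ragunen and fobun both end in -n yet inflect differently (ragunenen, fobnuv), so the final letter is not what conditions the rule; the last vowel is.
"nosgobnan" has last vowel 'a'. The one such stem in the data (voktebak → voktebkuv) deletes the last vowel and adds -uv (as do fobun, vodvun), so the same rule applies.
So nosgobnan → nosgobnnuv.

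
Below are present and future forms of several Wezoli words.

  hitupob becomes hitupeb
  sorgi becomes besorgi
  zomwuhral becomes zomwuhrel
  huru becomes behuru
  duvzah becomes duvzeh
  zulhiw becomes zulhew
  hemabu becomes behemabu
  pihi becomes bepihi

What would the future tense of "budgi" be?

bebudgi

"budgi" ends in a vowel. The stems ending in a vowel (huru → behuru, pihi → bepihi, sorgi → besorgi) add the prefix be-.
So budgi → bebudgi.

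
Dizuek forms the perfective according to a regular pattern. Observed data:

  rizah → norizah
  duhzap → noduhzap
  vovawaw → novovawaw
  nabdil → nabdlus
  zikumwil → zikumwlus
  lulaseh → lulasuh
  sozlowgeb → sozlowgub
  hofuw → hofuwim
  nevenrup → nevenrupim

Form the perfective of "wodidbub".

wodidbubim

"wodidbub" has last vowel 'u'. The stems whose last vowel is 'u' (hofuw → hofuwim, nevenrup → nevenrupim) add -im.
The other patterns: stems whose last vowel is 'a' add the prefix no-; stems whose last vowel is 'i' delete the last vowel and add -us; stems whose last vowel is 'e' change the last vowel to 'u'.
So wodidbub → wodidbubim.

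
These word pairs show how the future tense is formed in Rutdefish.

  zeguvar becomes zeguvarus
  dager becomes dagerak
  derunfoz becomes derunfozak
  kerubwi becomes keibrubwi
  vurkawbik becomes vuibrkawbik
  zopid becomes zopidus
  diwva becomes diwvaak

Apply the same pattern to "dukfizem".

"dukfizem" begins with d-. The stems beginning with d- (dager → dagerak, diwva → diwvaak, derunfoz → derunfozak) add -ak.
The other patterns: stems beginning with k- or v- insert -ib- after the first vowel; stems beginning with z- add -us.
So dukfizem → dukfizemak.

dukfizemak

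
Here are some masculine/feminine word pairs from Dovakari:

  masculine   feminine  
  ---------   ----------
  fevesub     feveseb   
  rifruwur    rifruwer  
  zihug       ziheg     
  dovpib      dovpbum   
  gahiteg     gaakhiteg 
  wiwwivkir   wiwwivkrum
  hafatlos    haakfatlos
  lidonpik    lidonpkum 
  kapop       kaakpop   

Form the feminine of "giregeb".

giakregeb

dovpib and fevesub both end in -b yet inflect differently (dovpbum, feveseb), so the final letter is not what conditions the rule; the last vowel is.
"giregeb" has last vowel 'e'. The one such stem in the data (gahiteg → gaakhiteg) inserts -ak- after the first vowel (as do kapop, hafatlos), so the same rule applies.
The other patterns: stems whose last vowel is 'i' delete the last vowel and add -um; stems whose last vowel is 'u' change the last vowel to 'e'.
So giregeb → giakregeb.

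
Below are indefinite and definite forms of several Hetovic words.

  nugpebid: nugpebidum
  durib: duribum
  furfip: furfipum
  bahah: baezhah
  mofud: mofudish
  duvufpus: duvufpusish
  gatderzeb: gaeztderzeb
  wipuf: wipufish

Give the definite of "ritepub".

ritepubish

"ritepub" has last vowel 'u'. The stems whose last vowel is 'u' (mofud → mofudish, wipuf → wipufish, duvufpus → duvufpusish) add -ish.
So ritepub → ritepubish.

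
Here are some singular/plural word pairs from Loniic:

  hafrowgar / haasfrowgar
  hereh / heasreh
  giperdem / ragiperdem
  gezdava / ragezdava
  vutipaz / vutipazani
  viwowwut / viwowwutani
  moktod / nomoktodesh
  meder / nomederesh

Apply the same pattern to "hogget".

hoasgget

hafrowgar and meder both end in -r yet inflect differently (haasfrowgar, nomederesh), so the final letter is not what conditions the rule; the first letter is.
"hogget" begins with h-. The stems beginning with h- (hafrowgar → haasfrowgar, hereh → heasreh) insert -as- after the first vowel.
The other patterns: stems beginning with g- add the prefix ra-; stems beginning with v- add -ani; stems beginning with m- add no- … -esh around the stem.
So hogget → hoasgget.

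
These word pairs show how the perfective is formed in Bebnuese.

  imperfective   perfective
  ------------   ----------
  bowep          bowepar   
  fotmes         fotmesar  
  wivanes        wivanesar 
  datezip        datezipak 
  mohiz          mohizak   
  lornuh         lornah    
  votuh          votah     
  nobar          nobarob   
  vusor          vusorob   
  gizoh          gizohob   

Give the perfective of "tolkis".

bowep and datezip both end in -p yet inflect differently (bowepar, datezipak), so the final letter is not what conditions the rule; the last vowel is.
"tolkis" has last vowel 'i'. The stems whose last vowel is 'i' (datezip → datezipak, mohiz → mohizak) add -ak.
The other patterns: stems whose last vowel is 'e' add -ar; stems whose last vowel is 'u' change the last vowel to 'a'; stems whose last vowel is 'a' or 'o' add -ob.
So tolkis → tolkisak.

tolkisak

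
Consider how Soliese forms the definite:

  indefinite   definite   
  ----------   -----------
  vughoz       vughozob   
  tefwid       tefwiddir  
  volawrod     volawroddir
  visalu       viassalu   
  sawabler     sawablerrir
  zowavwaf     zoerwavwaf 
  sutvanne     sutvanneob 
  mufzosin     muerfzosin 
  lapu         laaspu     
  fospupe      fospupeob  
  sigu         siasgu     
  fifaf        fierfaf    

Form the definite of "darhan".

daerrhan

tefwid and mufzosin both have last vowel 'i' yet inflect differently (tefwiddir, muerfzosin), so the last vowel is not what conditions the rule; the final letter is.
"darhan" ends in -n. The one such stem in the data (mufzosin → muerfzosin) inserts -er- after the first vowel (as do fifaf, zowavwaf), so the same rule applies.
The other patterns: stems ending in -d or -r double the final consonant and add -ir; stems ending in -u insert -as- after the first vowel; stems ending in -e or -z add -ob.
So darhan → daerrhan.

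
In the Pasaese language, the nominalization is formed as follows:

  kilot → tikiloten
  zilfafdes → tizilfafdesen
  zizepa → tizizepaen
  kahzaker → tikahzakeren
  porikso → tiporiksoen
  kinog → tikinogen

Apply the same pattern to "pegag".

tipegagen

Every pair shown (kilot → tikiloten, zilfafdes → tizilfafdesen, zizepa → tizizepaen, …) follows the same rule: add ti- … -en around the stem.
So pegag → tipegagen.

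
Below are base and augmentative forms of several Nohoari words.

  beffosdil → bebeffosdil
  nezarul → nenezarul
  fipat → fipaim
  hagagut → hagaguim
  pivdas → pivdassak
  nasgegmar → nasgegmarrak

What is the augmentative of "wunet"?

nezarul and hagagut both have last vowel 'u' yet inflect differently (nenezarul, hagaguim), so the last vowel is not what conditions the rule; the final letter is.
"wunet" ends in -t. The stems ending in -t (fipat → fipaim, hagagut → hagaguim) drop the final letter and add -im.
The other patterns: stems ending in -l repeat the first consonant+vowel as a prefix; stems ending in -r or -s double the final consonant and add -ak.
So wunet → wuneim.

wuneim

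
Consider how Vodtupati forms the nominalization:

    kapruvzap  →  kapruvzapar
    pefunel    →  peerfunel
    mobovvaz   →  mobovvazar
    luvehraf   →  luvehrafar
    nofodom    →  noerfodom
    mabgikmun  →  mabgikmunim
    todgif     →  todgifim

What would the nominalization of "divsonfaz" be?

"divsonfaz" has last vowel 'a'. The stems whose last vowel is 'a' (mobovvaz → mobovvazar, kapruvzap → kapruvzapar, luvehraf → luvehrafar) add -ar.
The other patterns: stems whose last vowel is 'e' or 'o' insert -er- after the first vowel; stems whose last vowel is 'i' or 'u' add -im.
So divsonfaz → divsonfazar.

divsonfazar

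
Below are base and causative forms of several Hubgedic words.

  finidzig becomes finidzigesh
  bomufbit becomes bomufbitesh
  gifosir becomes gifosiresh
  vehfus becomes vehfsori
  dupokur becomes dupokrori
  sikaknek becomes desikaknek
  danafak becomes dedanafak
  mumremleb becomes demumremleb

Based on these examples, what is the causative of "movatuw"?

movatwori

gifosir and dupokur both end in -r yet inflect differently (gifosiresh, dupokrori), so the final letter is not what conditions the rule; the last vowel is.
"movatuw" has last vowel 'u'. The stems whose last vowel is 'u' (vehfus → vehfsori, dupokur → dupokrori) delete the last vowel and add -ori.
The other patterns: stems whose last vowel is 'i' add -esh; stems whose last vowel is 'a' or 'e' add the prefix de-.
So movatuw → movatwori.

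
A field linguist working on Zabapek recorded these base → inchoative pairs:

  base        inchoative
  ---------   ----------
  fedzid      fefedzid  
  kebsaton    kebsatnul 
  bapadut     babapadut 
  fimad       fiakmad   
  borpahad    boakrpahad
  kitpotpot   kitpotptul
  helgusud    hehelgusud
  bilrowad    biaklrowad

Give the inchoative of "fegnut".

fefegnut

fedzid and borpahad both end in -d yet inflect differently (fefedzid, boakrpahad), so the final letter is not what conditions the rule; the last vowel is.
"fegnut" has last vowel 'u'. The stems whose last vowel is 'u' (bapadut → babapadut, helgusud → hehelgusud) repeat the first consonant+vowel as a prefix.
The other patterns: stems whose last vowel is 'a' insert -ak- after the first vowel; stems whose last vowel is 'o' delete the last vowel and add -ul.
So fegnut → fefegnut.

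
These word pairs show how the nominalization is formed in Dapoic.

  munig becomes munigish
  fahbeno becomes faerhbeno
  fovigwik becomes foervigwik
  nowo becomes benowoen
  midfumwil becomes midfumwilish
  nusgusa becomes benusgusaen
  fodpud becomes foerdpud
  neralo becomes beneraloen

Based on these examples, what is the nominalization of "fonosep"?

fahbeno and neralo both end in -o yet inflect differently (faerhbeno, beneraloen), so the final letter is not what conditions the rule; the first letter is.
"fonosep" begins with f-. The stems beginning with f- (fahbeno → faerhbeno, fodpud → foerdpud, fovigwik → foervigwik) insert -er- after the first vowel.
The other patterns: stems beginning with n- add be- … -en around the stem; stems beginning with m- add -ish.
So fonosep → foernosep.

foernosep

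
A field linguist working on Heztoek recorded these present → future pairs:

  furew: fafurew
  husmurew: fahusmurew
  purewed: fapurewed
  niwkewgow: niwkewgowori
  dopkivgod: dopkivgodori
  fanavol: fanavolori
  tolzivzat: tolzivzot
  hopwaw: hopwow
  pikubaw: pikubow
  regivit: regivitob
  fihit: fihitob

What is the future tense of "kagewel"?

fakagewel

furew and niwkewgow both end in -w yet inflect differently (fafurew, niwkewgowori), so the final letter is not what conditions the rule; the last vowel is.
"kagewel" has last vowel 'e'. The stems whose last vowel is 'e' (furew → fafurew, husmurew → fahusmurew, purewed → fapurewed) add the prefix fa-.
So kagewel → fakagewel.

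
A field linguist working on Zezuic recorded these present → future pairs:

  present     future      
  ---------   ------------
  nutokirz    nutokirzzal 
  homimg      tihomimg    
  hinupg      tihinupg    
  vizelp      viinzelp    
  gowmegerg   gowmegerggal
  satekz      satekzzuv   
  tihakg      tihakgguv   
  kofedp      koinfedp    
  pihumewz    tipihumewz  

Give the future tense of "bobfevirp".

bobfevirppal

"bobfevirp" has second-to-last letter 'r'. The stems whose second-to-last letter is 'r' (gowmegerg → gowmegerggal, nutokirz → nutokirzzal) double the final consonant and add -al.
The other patterns: stems whose second-to-last letter is 'd' or 'l' insert -in- after the first vowel; stems whose second-to-last letter is 'k' double the final consonant and add -uv; stems whose second-to-last letter is 'm', 'p' or 'w' add the prefix ti-.
So bobfevirp → bobfevirppal.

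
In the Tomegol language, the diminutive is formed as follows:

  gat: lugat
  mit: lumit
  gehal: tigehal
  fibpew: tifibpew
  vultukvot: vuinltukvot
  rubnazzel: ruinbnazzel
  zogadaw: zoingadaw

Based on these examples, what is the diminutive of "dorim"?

"dorim" has 2 vowels. The stems with 2 vowels (gehal → tigehal, fibpew → tifibpew) add the prefix ti-.
The other patterns: stems with 1 vowel add the prefix lu-; stems with 3 vowels insert -in- after the first vowel.
So dorim → tidorim.

tidorim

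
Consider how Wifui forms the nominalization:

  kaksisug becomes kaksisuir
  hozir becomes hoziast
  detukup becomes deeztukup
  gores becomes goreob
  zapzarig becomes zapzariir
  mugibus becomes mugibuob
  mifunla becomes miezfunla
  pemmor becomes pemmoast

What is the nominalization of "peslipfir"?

"peslipfir" ends in -r. The stems ending in -r (pemmor → pemmoast, hozir → hoziast) drop the final letter and add -ast.
So peslipfir → peslipfiast.

peslipfiast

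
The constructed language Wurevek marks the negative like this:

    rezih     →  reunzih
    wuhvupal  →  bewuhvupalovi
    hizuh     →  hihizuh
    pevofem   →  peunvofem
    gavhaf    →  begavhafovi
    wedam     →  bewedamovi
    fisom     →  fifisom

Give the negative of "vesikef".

veunsikef

fisom and wedam both end in -m yet inflect differently (fifisom, bewedamovi), so the final letter is not what conditions the rule; the last vowel is.
"vesikef" has last vowel 'e'. The one such stem in the data (pevofem → peunvofem) inserts -un- after the first vowel (as does rezih), so the same rule applies.
So vesikef → veunsikef.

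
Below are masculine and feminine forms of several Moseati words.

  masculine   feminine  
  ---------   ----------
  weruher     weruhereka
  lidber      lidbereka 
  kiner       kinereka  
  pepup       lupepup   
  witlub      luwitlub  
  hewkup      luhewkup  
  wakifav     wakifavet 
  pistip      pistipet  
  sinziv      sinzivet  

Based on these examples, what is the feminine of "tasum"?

"tasum" has last vowel 'u'. The stems whose last vowel is 'u' (pepup → lupepup, witlub → luwitlub, hewkup → luhewkup) add the prefix lu-.
So tasum → lutasum.

lutasum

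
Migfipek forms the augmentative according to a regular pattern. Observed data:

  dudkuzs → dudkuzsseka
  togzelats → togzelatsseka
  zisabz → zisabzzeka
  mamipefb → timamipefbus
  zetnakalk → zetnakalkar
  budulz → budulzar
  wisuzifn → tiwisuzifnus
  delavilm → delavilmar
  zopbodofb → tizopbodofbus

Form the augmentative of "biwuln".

biwulnar

budulz and zisabz both end in -z yet inflect differently (budulzar, zisabzzeka), so the final letter is not what conditions the rule; the second-to-last letter is.
"biwuln" has second-to-last letter 'l'. The stems whose second-to-last letter is 'l' (delavilm → delavilmar, zetnakalk → zetnakalkar, budulz → budulzar) add -ar.
The other patterns: stems whose second-to-last letter is 'f' add ti- … -us around the stem; stems whose second-to-last letter is 'b', 't' or 'z' double the final consonant and add -eka.
So biwuln → biwulnar.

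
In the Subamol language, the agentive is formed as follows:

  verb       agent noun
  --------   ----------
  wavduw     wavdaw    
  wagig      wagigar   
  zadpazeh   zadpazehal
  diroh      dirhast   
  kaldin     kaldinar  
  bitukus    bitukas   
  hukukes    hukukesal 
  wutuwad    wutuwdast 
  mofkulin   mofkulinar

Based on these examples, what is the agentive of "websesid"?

websesidar

"websesid" has last vowel 'i'. The stems whose last vowel is 'i' (kaldin → kaldinar, mofkulin → mofkulinar, wagig → wagigar) add -ar.
The other patterns: stems whose last vowel is 'u' change the last vowel to 'a'; stems whose last vowel is 'e' add -al; stems whose last vowel is 'a' or 'o' delete the last vowel and add -ast.
So websesid → websesidar.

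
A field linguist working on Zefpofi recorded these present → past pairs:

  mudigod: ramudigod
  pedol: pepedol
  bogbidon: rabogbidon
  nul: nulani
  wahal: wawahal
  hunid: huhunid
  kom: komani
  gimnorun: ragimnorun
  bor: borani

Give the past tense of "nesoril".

ranesoril

"nesoril" has 3 vowels. The stems with 3 vowels (gimnorun → ragimnorun, bogbidon → rabogbidon, mudigod → ramudigod) add the prefix ra-.
So nesoril → ranesoril.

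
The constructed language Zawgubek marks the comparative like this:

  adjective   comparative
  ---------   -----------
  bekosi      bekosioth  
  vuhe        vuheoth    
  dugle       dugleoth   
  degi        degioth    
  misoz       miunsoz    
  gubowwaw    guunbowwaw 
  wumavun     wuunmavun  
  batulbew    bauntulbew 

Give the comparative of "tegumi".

tegumioth

vuhe and batulbew both have last vowel 'e' yet inflect differently (vuheoth, bauntulbew), so the last vowel is not what conditions the rule; whether the stem ends in a vowel or a consonant is.
"tegumi" ends in a vowel. The stems ending in a vowel (bekosi → bekosioth, vuhe → vuheoth, dugle → dugleoth) add -oth.
So tegumi → tegumioth.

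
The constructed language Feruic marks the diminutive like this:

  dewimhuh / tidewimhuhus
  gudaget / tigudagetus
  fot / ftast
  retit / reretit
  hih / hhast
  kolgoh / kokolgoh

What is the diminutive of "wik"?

hih and kolgoh both end in -h yet inflect differently (hhast, kokolgoh), so the final letter is not what conditions the rule; the number of vowels is.
"wik" has 1 vowel. The stems with 1 vowel (fot → ftast, hih → hhast) delete the last vowel and add -ast.
The other patterns: stems with 2 vowels repeat the first consonant+vowel as a prefix; stems with 3 vowels add ti- … -us around the stem.
So wik → wkast.

wkast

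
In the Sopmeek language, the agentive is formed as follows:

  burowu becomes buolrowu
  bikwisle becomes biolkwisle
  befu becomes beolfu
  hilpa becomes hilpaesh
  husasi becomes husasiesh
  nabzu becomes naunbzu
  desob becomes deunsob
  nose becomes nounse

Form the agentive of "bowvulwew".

"bowvulwew" begins with b-. The stems beginning with b- (burowu → buolrowu, bikwisle → biolkwisle, befu → beolfu) insert -ol- after the first vowel.
The other patterns: stems beginning with h- add -esh; stems beginning with d- or n- insert -un- after the first vowel.
So bowvulwew → boolwvulwew.

boolwvulwew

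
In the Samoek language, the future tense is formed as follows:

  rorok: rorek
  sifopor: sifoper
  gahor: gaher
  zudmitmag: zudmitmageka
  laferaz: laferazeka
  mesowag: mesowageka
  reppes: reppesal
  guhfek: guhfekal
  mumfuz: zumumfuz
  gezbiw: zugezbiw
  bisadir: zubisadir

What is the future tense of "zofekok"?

zofekek

rorok and guhfek both end in -k yet inflect differently (rorek, guhfekal), so the final letter is not what conditions the rule; the last vowel is.
"zofekok" has last vowel 'o'. The stems whose last vowel is 'o' (rorok → rorek, sifopor → sifoper, gahor → gaher) change the last vowel to 'e'.
The other patterns: stems whose last vowel is 'a' add -eka; stems whose last vowel is 'e' add -al; stems whose last vowel is 'i' or 'u' add the prefix zu-.
So zofekok → zofekek.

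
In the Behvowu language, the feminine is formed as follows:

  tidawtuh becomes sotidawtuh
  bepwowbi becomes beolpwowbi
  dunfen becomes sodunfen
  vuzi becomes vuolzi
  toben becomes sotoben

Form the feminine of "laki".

vuzi and toben both have 2 vowels yet inflect differently (vuolzi, sotoben), so the number of vowels is not what conditions the rule; the final letter is.
"laki" ends in -i. The stems ending in -i (vuzi → vuolzi, bepwowbi → beolpwowbi) insert -ol- after the first vowel.
So laki → laolki.

laolki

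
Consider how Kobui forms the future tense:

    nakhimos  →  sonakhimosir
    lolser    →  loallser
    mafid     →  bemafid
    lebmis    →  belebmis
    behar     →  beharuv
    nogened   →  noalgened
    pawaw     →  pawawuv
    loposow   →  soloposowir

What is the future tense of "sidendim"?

"sidendim" has last vowel 'i'. The stems whose last vowel is 'i' (lebmis → belebmis, mafid → bemafid) add the prefix be-.
The other patterns: stems whose last vowel is 'e' insert -al- after the first vowel; stems whose last vowel is 'a' add -uv; stems whose last vowel is 'o' add so- … -ir around the stem.
So sidendim → besidendim.

besidendim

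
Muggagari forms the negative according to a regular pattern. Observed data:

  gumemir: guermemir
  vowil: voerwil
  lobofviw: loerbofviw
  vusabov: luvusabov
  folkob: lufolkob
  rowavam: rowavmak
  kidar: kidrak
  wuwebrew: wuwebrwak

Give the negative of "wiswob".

luwiswob

"wiswob" has last vowel 'o'. The stems whose last vowel is 'o' (vusabov → luvusabov, folkob → lufolkob) add the prefix lu-.
The other patterns: stems whose last vowel is 'i' insert -er- after the first vowel; stems whose last vowel is 'a' or 'e' delete the last vowel and add -ak.
So wiswob → luwiswob.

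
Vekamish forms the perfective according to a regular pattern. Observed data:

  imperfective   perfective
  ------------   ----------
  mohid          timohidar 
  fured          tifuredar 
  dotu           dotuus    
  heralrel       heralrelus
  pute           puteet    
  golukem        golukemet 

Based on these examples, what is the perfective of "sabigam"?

"sabigam" ends in -m. The one such stem in the data (golukem → golukemet) adds -et, so the same rule applies.
The other patterns: stems ending in -d add ti- … -ar around the stem; stems ending in -l or -u add -us.
So sabigam → sabigamet.

sabigamet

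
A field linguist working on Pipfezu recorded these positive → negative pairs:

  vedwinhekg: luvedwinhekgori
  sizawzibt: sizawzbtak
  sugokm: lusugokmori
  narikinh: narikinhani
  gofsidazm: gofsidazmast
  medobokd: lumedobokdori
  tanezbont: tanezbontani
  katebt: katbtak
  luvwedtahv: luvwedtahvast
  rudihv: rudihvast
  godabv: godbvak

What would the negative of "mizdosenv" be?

mizdosenvani

"mizdosenv" has second-to-last letter 'n'. The stems whose second-to-last letter is 'n' (narikinh → narikinhani, tanezbont → tanezbontani) add -ani.
The other patterns: stems whose second-to-last letter is 'b' delete the last vowel and add -ak; stems whose second-to-last letter is 'k' add lu- … -ori around the stem; stems whose second-to-last letter is 'h' or 'z' add -ast.
So mizdosenv → mizdosenvani.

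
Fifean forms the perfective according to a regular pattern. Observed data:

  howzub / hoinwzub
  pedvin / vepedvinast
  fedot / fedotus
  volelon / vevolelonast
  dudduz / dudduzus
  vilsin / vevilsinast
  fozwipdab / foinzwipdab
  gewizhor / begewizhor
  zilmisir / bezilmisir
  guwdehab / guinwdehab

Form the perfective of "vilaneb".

viinlaneb

zilmisir and vilsin both have last vowel 'i' yet inflect differently (bezilmisir, vevilsinast), so the last vowel is not what conditions the rule; the final letter is.
"vilaneb" ends in -b. The stems ending in -b (fozwipdab → foinzwipdab, howzub → hoinwzub, guwdehab → guinwdehab) insert -in- after the first vowel.
So vilaneb → viinlaneb.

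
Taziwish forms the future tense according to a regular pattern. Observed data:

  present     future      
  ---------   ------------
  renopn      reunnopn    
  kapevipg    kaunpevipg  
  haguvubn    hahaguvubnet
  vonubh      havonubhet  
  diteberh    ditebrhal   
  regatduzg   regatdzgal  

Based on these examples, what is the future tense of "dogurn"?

dogrnal

renopn and haguvubn both end in -n yet inflect differently (reunnopn, hahaguvubnet), so the final letter is not what conditions the rule; the second-to-last letter is.
"dogurn" has second-to-last letter 'r'. The one such stem in the data (diteberh → ditebrhal) deletes the last vowel and adds -al (as does regatduzg), so the same rule applies.
The other patterns: stems whose second-to-last letter is 'p' insert -un- after the first vowel; stems whose second-to-last letter is 'b' add ha- … -et around the stem.
So dogurn → dogrnal.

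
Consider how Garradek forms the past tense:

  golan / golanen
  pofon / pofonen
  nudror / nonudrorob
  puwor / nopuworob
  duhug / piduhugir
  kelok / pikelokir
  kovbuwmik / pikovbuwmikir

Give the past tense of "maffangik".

pofon and nudror both have last vowel 'o' yet inflect differently (pofonen, nonudrorob), so the last vowel is not what conditions the rule; the final letter is.
"maffangik" ends in -k. The stems ending in -k (kelok → pikelokir, kovbuwmik → pikovbuwmikir) add pi- … -ir around the stem.
So maffangik → pimaffangikir.

pimaffangikir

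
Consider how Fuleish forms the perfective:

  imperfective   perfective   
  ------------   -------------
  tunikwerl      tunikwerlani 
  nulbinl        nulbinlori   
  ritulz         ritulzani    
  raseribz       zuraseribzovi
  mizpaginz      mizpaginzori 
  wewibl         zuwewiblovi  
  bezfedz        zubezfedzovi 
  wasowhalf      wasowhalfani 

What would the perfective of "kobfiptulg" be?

"kobfiptulg" has second-to-last letter 'l'. The stems whose second-to-last letter is 'l' (wasowhalf → wasowhalfani, ritulz → ritulzani) add -ani.
So kobfiptulg → kobfiptulgani.

kobfiptulgani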